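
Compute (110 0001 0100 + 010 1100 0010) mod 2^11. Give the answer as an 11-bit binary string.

  11000010100
+ 01011000010
= 00011010110  (discard carry-out 1)

00011010110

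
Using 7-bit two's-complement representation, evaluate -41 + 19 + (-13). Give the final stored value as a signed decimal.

-35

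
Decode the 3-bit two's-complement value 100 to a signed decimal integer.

-4

MSB is 1, so the value is negative.
Unsigned reading: 4. Subtract 2^3 = 8: 4 − 8 = -4.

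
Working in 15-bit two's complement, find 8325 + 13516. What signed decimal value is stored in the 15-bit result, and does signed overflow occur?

-10927; overflow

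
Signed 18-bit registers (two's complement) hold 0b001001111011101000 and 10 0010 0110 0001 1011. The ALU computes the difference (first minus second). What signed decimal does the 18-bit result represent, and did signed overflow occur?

0b001001111011101000 → 001001111011101000 = 40680 (signed)
10 0010 0110 0001 1011 → 100010011000011011 = -121317 (signed)
Subtract via negate-and-add: invert 100010011000011011 + 1 = 011101100111100101 (i.e. 121317).
  001001111011101000
+ 011101100111100101
= 100111100011001101
Result 100111100011001101: MSB = 1 → 161997 − 262144 = -100147.
Both addends (after negating the subtrahend) are non-negative but the stored result is negative: signed overflow. The true value 40680 − (-121317) = 161997 lies outside [-131072, 131071].

-100147; overflow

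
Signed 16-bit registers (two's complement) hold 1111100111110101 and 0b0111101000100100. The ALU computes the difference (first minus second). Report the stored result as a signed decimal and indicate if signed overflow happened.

1111100111110101 = -1547 (signed)
0b0111101000100100 → 0111101000100100 = 31268 (signed)
Subtract via negate-and-add: invert 0111101000100100 + 1 = 1000010111011100 (i.e. -31268).
  1111100111110101
+ 1000010111011100
= 0111111111010001  (discard carry-out 1)
Result 0111111111010001: MSB = 0 → value 32721.
Both addends (after negating the subtrahend) are negative but the stored result is non-negative: signed overflow. The true value -1547 − 31268 = -32815 lies outside [-32768, 32767].

32721; overflow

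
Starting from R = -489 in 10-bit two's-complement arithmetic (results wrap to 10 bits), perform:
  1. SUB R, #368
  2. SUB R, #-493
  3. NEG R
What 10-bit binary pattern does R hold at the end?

Start: R = -489 = 1000010111.
R = -489 − 368 = -857; wraps to 167 = 0010100111
R = 167 − (-493) = 660; wraps to -364 = 1010010100
R = −(-364) = 364 = 0101101100

0101101100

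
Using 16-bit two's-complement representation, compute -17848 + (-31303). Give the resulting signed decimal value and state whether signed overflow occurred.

-17848 → 1011101001001000
-31303 → 1000010110111001
  1011101001001000
+ 1000010110111001
= 0100000000000001  (discard carry-out 1)
Result 0100000000000001: MSB = 0 → value 16385.
Both addends are negative but the stored result is non-negative: signed overflow. The true value -17848 + (-31303) = -49151 lies outside [-32768, 32767].

16385; overflow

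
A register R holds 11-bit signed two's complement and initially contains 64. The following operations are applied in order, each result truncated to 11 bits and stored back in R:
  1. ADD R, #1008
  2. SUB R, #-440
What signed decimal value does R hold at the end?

Start: R = 64 = 00001000000.
R = 64 + 1008 = 1072; wraps to -976 = 10000110000
R = -976 − (-440) = -536 = 10111101000

-536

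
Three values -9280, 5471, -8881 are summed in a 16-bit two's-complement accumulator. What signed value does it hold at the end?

-12690

-9280 + 5471 = -3809 (1111000100011111)
-3809 + (-8881) = -12690 (1100111001101110)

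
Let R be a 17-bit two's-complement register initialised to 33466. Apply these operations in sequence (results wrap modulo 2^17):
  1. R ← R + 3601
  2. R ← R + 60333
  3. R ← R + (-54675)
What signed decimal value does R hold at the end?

Start: R = 33466 = 01000001010111010.
R = 33466 + 3601 = 37067 = 01001000011001011
R = 37067 + 60333 = 97400; wraps to -33672 = 10111110001111000
R = -33672 + (-54675) = -88347; wraps to 42725 = 01010011011100101

42725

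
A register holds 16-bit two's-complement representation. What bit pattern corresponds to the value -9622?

1101101001101010

|-9622| = 9622 = 0010010110010110 in 16 bits.
Invert the bits: 1101101001101001. Add 1: 1101101001101010.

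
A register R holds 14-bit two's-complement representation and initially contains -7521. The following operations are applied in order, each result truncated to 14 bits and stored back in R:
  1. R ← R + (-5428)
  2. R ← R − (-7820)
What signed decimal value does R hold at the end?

Start: R = -7521 = 10001010011111.
R = -7521 + (-5428) = -12949; wraps to 3435 = 00110101101011
R = 3435 − (-7820) = 11255; wraps to -5129 = 10101111110111

-5129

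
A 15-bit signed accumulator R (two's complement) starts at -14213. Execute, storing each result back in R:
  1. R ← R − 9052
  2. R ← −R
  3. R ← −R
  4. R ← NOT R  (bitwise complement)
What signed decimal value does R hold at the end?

-9504

Start: R = -14213 = 100100001111011.
R = -14213 − 9052 = -23265; wraps to 9503 = 010010100011111
R = −(9503) = -9503 = 101101011100001
R = −(-9503) = 9503 = 010010100011111
R = NOT 010010100011111 = 101101011100000 = -9504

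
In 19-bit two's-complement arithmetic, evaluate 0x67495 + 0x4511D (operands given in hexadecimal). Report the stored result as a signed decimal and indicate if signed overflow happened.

181682; overflow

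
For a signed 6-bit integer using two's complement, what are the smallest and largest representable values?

min = -32, max = 31

Minimum: −2^5 = -32.
Maximum: 2^5 − 1 = 31.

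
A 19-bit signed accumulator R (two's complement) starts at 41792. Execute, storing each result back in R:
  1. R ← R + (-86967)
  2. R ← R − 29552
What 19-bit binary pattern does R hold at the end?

1101101110000011001

Start: R = 41792 = 0001010001101000000.
R = 41792 + (-86967) = -45175 = 1110100111110001001
R = -45175 − 29552 = -74727 = 1101101110000011001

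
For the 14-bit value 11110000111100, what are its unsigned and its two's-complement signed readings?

unsigned = 15420, signed = -964

Unsigned: 11110000111100 = 15420.
Signed: MSB=1 → 15420 − 16384 = -964.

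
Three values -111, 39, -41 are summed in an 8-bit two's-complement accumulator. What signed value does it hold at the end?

-113

-111 + 39 = -72 (10111000)
-72 + (-41) = -113 (10001111)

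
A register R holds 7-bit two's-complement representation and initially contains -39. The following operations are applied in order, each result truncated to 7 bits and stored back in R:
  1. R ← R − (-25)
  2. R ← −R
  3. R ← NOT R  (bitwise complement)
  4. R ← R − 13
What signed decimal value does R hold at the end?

-28

Start: R = -39 = 1011001.
R = -39 − (-25) = -14 = 1110010
R = −(-14) = 14 = 0001110
R = NOT 0001110 = 1110001 = -15
R = -15 − 13 = -28 = 1100100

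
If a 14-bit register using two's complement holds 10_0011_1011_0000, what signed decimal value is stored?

-7248

MSB is 1, so the value is negative.
Invert: 01110001001111. Add 1: 01110001010000 = 7248. So the value is −7248.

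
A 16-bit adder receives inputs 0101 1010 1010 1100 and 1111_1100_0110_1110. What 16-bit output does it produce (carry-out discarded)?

0101011100011010

  0101101010101100
+ 1111110001101110
= 0101011100011010  (discard carry-out 1)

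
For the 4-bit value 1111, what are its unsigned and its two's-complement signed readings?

unsigned = 15, signed = -1

Unsigned: 1111 = 15.
Signed: MSB=1 → 15 − 16 = -1.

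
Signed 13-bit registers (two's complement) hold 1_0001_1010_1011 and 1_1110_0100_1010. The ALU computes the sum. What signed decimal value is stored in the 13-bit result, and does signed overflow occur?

1_0001_1010_1011 → 1000110101011 = -3669 (signed)
1_1110_0100_1010 → 1111001001010 = -438 (signed)
  1000110101011
+ 1111001001010
= 0111111110101  (discard carry-out 1)
Result 0111111110101: MSB = 0 → value 4085.
Both addends are negative but the stored result is non-negative: signed overflow. The true value -3669 + (-438) = -4107 lies outside [-4096, 4095].

4085; overflow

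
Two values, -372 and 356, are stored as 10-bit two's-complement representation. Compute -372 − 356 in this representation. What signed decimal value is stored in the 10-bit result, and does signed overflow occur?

296; overflow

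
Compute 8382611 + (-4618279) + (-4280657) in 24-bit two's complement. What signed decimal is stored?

8382611 + (-4618279) = 3764332 (001110010111000001101100)
3764332 + (-4280657) = -516325 (111110000001111100011011)

-516325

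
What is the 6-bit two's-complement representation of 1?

000001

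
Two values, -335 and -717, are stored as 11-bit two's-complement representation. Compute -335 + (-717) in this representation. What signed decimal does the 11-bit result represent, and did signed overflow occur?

996; overflow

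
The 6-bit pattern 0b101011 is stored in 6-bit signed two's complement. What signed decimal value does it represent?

MSB is 1, so the value is negative.
Unsigned reading: 43. Subtract 2^6 = 64: 43 − 64 = -21.

-21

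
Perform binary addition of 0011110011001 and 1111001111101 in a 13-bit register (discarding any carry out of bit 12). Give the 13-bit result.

  0011110011001
+ 1111001111101
= 0011000010110  (discard carry-out 1)

0011000010110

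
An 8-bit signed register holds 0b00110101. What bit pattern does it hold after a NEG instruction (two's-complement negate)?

Invert: 11001010. Add 1: 11001011.

11001011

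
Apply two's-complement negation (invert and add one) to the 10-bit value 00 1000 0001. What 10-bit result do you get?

Invert: 1101111110. Add 1: 1101111111.
Check: 0010000001 = 129, 1101111111 = -129.

1101111111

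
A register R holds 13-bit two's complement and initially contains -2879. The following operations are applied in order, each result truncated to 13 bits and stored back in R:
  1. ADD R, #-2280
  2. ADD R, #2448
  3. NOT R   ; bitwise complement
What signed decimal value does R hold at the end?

2710

Start: R = -2879 = 1010011000001.
R = -2879 + (-2280) = -5159; wraps to 3033 = 0101111011001
R = 3033 + 2448 = 5481; wraps to -2711 = 1010101101001
R = NOT 1010101101001 = 0101010010110 = 2710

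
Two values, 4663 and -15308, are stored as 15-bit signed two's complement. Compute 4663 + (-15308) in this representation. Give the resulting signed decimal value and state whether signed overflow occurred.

4663 → 001001000110111
-15308 → 100010000110100
  001001000110111
+ 100010000110100
= 101011001101011
Result 101011001101011: MSB = 1 → 22123 − 32768 = -10645.
Addends have opposite signs, so signed overflow cannot occur.

-10645; no overflow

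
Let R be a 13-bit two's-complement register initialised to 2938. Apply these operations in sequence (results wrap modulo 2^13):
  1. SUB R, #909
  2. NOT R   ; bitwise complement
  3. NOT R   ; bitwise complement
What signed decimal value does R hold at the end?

2029

Start: R = 2938 = 0101101111010.
R = 2938 − 909 = 2029 = 0011111101101
R = NOT 0011111101101 = 1100000010010 = -2030
R = NOT 1100000010010 = 0011111101101 = 2029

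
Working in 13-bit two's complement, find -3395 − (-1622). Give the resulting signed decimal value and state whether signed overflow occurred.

-3395 → 1001010111101
-1622 → 1100110101010
Subtract via negate-and-add: invert 1100110101010 + 1 = 0011001010110 (i.e. 1622).
  1001010111101
+ 0011001010110
= 1100100010011
Result 1100100010011: MSB = 1 → 6419 − 8192 = -1773.
Addends (after negating the subtrahend) have opposite signs, so signed overflow cannot occur.

-1773; no overflow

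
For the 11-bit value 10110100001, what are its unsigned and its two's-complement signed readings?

unsigned = 1441, signed = -607

Unsigned: 10110100001 = 1441.
Signed: MSB=1 → 1441 − 2048 = -607.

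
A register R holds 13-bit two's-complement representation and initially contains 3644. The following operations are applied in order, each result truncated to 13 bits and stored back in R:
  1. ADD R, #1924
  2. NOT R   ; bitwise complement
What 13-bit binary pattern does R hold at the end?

Start: R = 3644 = 0111000111100.
R = 3644 + 1924 = 5568; wraps to -2624 = 1010111000000
R = NOT 1010111000000 = 0101000111111 = 2623

0101000111111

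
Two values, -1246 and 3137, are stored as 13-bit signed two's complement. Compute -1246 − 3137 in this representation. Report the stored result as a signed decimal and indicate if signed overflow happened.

-1246 → 1101100100010
3137 → 0110001000001
Subtract via negate-and-add: invert 0110001000001 + 1 = 1001110111111 (i.e. -3137).
  1101100100010
+ 1001110111111
= 0111011100001  (discard carry-out 1)
Result 0111011100001: MSB = 0 → value 3809.
Both addends (after negating the subtrahend) are negative but the stored result is non-negative: signed overflow. The true value -1246 − 3137 = -4383 lies outside [-4096, 4095].

3809; overflow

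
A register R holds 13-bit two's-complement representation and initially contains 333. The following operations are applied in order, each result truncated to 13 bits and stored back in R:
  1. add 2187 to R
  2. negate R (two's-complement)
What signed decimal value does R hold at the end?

-2520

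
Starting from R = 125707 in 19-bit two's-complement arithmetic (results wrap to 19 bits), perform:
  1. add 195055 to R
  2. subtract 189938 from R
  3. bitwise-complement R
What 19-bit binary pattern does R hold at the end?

Start: R = 125707 = 0011110101100001011.
R = 125707 + 195055 = 320762; wraps to -203526 = 1001110010011111010
R = -203526 − 189938 = -393464; wraps to 130824 = 0011111111100001000
R = NOT 0011111111100001000 = 1100000000011110111 = -130825

1100000000011110111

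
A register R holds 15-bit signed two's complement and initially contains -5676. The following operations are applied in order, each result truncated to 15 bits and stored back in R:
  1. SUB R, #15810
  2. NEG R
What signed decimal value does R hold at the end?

Start: R = -5676 = 110100111010100.
R = -5676 − 15810 = -21486; wraps to 11282 = 010110000010010
R = −(11282) = -11282 = 101001111101110

-11282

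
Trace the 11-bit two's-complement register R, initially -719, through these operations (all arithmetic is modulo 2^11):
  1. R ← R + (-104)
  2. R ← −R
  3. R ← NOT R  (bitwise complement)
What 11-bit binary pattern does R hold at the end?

10011001000

Start: R = -719 = 10100110001.
R = -719 + (-104) = -823 = 10011001001
R = −(-823) = 823 = 01100110111
R = NOT 01100110111 = 10011001000 = -824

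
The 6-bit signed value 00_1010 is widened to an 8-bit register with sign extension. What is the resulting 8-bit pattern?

00001010

MSB of 001010 is 0; replicate it into the new high bits.
00|001010 → 00001010 (still 10).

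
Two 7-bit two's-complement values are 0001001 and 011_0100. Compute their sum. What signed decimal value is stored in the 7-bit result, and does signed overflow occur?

0001001 = 9 (signed)
011_0100 → 0110100 = 52 (signed)
  0001001
+ 0110100
= 0111101
Result 0111101: MSB = 0 → value 61.
Both addends are non-negative and so is the stored result: no signed overflow.

61; no overflow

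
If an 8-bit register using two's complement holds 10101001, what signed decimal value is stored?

MSB is 1, so the value is negative.
Unsigned reading: 169. Subtract 2^8 = 256: 169 − 256 = -87.

-87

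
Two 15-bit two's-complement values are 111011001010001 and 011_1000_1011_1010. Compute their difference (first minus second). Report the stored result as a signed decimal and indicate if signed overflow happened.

15767; overflow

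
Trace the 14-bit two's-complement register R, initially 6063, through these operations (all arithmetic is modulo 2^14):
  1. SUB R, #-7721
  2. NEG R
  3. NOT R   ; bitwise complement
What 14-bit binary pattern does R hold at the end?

Start: R = 6063 = 01011110101111.
R = 6063 − (-7721) = 13784; wraps to -2600 = 11010111011000
R = −(-2600) = 2600 = 00101000101000
R = NOT 00101000101000 = 11010111010111 = -2601

11010111010111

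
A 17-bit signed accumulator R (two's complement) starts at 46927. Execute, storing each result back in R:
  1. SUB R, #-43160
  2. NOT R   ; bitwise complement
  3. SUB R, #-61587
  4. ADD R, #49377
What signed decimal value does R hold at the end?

20876

Start: R = 46927 = 01011011101001111.
R = 46927 − (-43160) = 90087; wraps to -40985 = 10101111111100111
R = NOT 10101111111100111 = 01010000000011000 = 40984
R = 40984 − (-61587) = 102571; wraps to -28501 = 11001000010101011
R = -28501 + 49377 = 20876 = 00101000110001100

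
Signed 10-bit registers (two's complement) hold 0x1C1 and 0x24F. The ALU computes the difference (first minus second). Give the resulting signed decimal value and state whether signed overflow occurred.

0x1C1 = 0111000001 = 449 (signed)
0x24F = 1001001111 = -433 (signed)
Subtract via negate-and-add: invert 1001001111 + 1 = 0110110001 (i.e. 433).
  0111000001
+ 0110110001
= 1101110010
Result 1101110010: MSB = 1 → 882 − 1024 = -142.
Both addends (after negating the subtrahend) are non-negative but the stored result is negative: signed overflow. The true value 449 − (-433) = 882 lies outside [-512, 511].

-142; overflow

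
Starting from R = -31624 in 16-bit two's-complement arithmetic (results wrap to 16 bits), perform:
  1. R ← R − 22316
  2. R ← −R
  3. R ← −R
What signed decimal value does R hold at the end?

Start: R = -31624 = 1000010001111000.
R = -31624 − 22316 = -53940; wraps to 11596 = 0010110101001100
R = −(11596) = -11596 = 1101001010110100
R = −(-11596) = 11596 = 0010110101001100

11596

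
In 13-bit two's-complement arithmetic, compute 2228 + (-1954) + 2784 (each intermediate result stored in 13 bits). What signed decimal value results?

3058

2228 + (-1954) = 274 (0000100010010)
274 + 2784 = 3058 (0101111110010)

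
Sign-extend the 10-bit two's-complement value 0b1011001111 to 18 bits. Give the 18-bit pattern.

MSB of 1011001111 is 1; replicate it into the new high bits.
11111111|1011001111 → 111111111011001111 (still -305).

111111111011001111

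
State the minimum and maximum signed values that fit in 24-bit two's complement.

min = -8388608, max = 8388607

Minimum: −2^23 = -8388608.
Maximum: 2^23 − 1 = 8388607.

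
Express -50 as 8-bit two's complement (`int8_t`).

11001110

|-50| = 50 = 00110010 in 8 bits.
Invert the bits: 11001101. Add 1: 11001110.
Check: 11001110 reads as 206 − 256 = -50.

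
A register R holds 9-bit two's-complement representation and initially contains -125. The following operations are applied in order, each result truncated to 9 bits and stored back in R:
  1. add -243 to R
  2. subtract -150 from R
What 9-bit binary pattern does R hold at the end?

100100110

Start: R = -125 = 110000011.
R = -125 + (-243) = -368; wraps to 144 = 010010000
R = 144 − (-150) = 294; wraps to -218 = 100100110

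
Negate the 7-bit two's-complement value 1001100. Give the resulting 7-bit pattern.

0110100

Invert: 0110011. Add 1: 0110100.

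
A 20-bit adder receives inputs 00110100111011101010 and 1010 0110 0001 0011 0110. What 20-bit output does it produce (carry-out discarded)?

11011011000000100000

  00110100111011101010
+ 10100110000100110110
= 11011011000000100000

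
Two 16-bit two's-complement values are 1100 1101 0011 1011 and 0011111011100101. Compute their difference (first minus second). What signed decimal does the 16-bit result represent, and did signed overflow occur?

1100 1101 0011 1011 → 1100110100111011 = -12997 (signed)
0011111011100101 = 16101 (signed)
Subtract via negate-and-add: invert 0011111011100101 + 1 = 1100000100011011 (i.e. -16101).
  1100110100111011
+ 1100000100011011
= 1000111001010110  (discard carry-out 1)
Result 1000111001010110: MSB = 1 → 36438 − 65536 = -29098.
Both addends (after negating the subtrahend) are negative and so is the stored result: no signed overflow.

-29098; no overflow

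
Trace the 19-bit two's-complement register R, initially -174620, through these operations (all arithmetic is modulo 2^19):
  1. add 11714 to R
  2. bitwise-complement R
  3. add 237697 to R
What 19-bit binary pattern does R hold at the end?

Start: R = -174620 = 1010101010111100100.
R = -174620 + 11714 = -162906 = 1011000001110100110
R = NOT 1011000001110100110 = 0100111110001011001 = 162905
R = 162905 + 237697 = 400602; wraps to -123686 = 1100001110011011010

1100001110011011010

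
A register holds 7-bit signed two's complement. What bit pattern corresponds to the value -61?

|-61| = 61 = 0111101 in 7 bits.
Invert the bits: 1000010. Add 1: 1000011.
Check: 1000011 reads as 67 − 128 = -61.

1000011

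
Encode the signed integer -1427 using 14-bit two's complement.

|-1427| = 1427 = 00010110010011 in 14 bits.
Invert the bits: 11101001101100. Add 1: 11101001101101.
Check: 11101001101101 reads as 14957 − 16384 = -1427.

11101001101101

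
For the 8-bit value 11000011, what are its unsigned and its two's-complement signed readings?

Unsigned: 11000011 = 195.
Signed: MSB=1 → 195 − 256 = -61.

unsigned = 195, signed = -61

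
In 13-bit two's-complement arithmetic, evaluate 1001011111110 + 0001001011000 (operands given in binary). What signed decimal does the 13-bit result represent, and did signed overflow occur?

-2730; no overflow

1001011111110 = -3330 (signed)
0001001011000 = 600 (signed)
  1001011111110
+ 0001001011000
= 1010101010110
Result 1010101010110: MSB = 1 → 5462 − 8192 = -2730.
Addends have opposite signs, so signed overflow cannot occur.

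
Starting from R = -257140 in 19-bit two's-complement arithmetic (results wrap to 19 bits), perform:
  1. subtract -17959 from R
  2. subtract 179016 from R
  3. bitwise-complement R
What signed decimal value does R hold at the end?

-106092

Start: R = -257140 = 1000001001110001100.
R = -257140 − (-17959) = -239181 = 1000101100110110011
R = -239181 − 179016 = -418197; wraps to 106091 = 0011001111001101011
R = NOT 0011001111001101011 = 1100110000110010100 = -106092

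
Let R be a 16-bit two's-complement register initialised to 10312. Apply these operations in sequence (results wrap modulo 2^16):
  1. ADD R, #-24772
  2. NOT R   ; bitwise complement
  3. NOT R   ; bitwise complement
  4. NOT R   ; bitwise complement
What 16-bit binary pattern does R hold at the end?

Start: R = 10312 = 0010100001001000.
R = 10312 + (-24772) = -14460 = 1100011110000100
R = NOT 1100011110000100 = 0011100001111011 = 14459
R = NOT 0011100001111011 = 1100011110000100 = -14460
R = NOT 1100011110000100 = 0011100001111011 = 14459

0011100001111011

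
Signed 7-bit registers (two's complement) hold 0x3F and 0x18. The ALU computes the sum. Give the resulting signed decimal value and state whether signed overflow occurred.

-41; overflow

0x3F = 0111111 = 63 (signed)
0x18 = 0011000 = 24 (signed)
  0111111
+ 0011000
= 1010111
Result 1010111: MSB = 1 → 87 − 128 = -41.
Both addends are non-negative but the stored result is negative: signed overflow. The true value 63 + 24 = 87 lies outside [-64, 63].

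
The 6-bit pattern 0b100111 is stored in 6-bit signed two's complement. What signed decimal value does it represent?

-25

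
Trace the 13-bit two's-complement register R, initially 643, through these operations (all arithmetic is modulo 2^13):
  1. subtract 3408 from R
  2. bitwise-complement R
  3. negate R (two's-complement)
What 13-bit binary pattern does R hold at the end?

1010100110100

Start: R = 643 = 0001010000011.
R = 643 − 3408 = -2765 = 1010100110011
R = NOT 1010100110011 = 0101011001100 = 2764
R = −(2764) = -2764 = 1010100110100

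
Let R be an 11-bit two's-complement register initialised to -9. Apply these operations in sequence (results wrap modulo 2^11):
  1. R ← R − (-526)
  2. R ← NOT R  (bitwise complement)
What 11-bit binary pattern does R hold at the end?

Start: R = -9 = 11111110111.
R = -9 − (-526) = 517 = 01000000101
R = NOT 01000000101 = 10111111010 = -518

10111111010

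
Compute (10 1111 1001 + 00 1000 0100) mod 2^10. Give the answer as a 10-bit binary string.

  1011111001
+ 0010000100
= 1101111101

1101111101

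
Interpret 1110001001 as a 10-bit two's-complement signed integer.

MSB is 1, so the value is negative.
Invert: 0001110110. Add 1: 0001110111 = 119. So the value is −119.

-119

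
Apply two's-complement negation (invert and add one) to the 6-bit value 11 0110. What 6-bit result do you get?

Invert: 001001. Add 1: 001010.
Check: 110110 = -10, 001010 = 10.

001010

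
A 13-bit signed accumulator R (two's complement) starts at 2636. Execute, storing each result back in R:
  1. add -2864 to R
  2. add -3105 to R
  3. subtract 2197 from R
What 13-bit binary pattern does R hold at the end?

0101001100110

Start: R = 2636 = 0101001001100.
R = 2636 + (-2864) = -228 = 1111100011100
R = -228 + (-3105) = -3333 = 1001011111011
R = -3333 − 2197 = -5530; wraps to 2662 = 0101001100110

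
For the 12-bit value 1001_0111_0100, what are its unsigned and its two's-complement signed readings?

unsigned = 2420, signed = -1676

Unsigned: 100101110100 = 2420.
Signed: MSB=1 → 2420 − 4096 = -1676.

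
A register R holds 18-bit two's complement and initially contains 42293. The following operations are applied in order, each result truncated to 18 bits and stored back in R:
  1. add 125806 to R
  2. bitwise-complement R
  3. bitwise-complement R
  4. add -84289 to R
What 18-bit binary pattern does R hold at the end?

010100011101100010

Start: R = 42293 = 001010010100110101.
R = 42293 + 125806 = 168099; wraps to -94045 = 101001000010100011
R = NOT 101001000010100011 = 010110111101011100 = 94044
R = NOT 010110111101011100 = 101001000010100011 = -94045
R = -94045 + (-84289) = -178334; wraps to 83810 = 010100011101100010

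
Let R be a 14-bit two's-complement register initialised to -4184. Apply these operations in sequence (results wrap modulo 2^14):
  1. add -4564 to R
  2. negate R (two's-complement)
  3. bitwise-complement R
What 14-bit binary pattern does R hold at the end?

01110111010011

Start: R = -4184 = 10111110101000.
R = -4184 + (-4564) = -8748; wraps to 7636 = 01110111010100
R = −(7636) = -7636 = 10001000101100
R = NOT 10001000101100 = 01110111010011 = 7635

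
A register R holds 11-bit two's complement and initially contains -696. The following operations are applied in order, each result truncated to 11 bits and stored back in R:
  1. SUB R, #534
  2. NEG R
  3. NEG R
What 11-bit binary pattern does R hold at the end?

01100110010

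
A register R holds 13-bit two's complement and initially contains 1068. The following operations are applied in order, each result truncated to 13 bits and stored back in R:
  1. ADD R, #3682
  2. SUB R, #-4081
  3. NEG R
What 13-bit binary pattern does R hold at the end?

1110110000001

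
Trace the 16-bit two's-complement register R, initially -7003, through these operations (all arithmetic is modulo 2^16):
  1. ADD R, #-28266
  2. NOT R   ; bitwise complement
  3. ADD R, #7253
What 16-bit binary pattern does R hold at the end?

1010011000011001

Start: R = -7003 = 1110010010100101.
R = -7003 + (-28266) = -35269; wraps to 30267 = 0111011000111011
R = NOT 0111011000111011 = 1000100111000100 = -30268
R = -30268 + 7253 = -23015 = 1010011000011001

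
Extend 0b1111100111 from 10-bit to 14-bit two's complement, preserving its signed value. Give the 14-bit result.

MSB of 1111100111 is 1; replicate it into the new high bits.
1111|1111100111 → 11111111100111 (still -25).

11111111100111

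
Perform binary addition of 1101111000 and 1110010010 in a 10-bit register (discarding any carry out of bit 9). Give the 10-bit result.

1100001010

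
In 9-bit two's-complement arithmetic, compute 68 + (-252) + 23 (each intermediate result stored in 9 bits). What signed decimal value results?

-161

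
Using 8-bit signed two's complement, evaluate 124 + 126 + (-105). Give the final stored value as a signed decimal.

-111

124 + 126 = 250 → wraps to -6 (11111010)
-6 + (-105) = -111 (10010001)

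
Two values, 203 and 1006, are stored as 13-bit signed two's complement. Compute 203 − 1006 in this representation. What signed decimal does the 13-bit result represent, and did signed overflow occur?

203 → 0000011001011
1006 → 0001111101110
Subtract via negate-and-add: invert 0001111101110 + 1 = 1110000010010 (i.e. -1006).
  0000011001011
+ 1110000010010
= 1110011011101
Result 1110011011101: MSB = 1 → 7389 − 8192 = -803.
Addends (after negating the subtrahend) have opposite signs, so signed overflow cannot occur.

-803; no overflow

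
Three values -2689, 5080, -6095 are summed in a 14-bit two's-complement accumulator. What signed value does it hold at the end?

-3704

-2689 + 5080 = 2391 (00100101010111)
2391 + (-6095) = -3704 (11000110001000)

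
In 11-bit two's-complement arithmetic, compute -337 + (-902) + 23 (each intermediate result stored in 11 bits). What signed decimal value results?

832

-337 + (-902) = -1239 → wraps to 809 (01100101001)
809 + 23 = 832 (01101000000)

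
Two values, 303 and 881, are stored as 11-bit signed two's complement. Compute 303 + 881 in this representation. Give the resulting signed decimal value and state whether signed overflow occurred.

-864; overflow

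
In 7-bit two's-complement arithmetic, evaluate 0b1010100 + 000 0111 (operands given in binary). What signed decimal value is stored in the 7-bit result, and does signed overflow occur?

0b1010100 → 1010100 = -44 (signed)
000 0111 → 0000111 = 7 (signed)
  1010100
+ 0000111
= 1011011
Result 1011011: MSB = 1 → 91 − 128 = -37.
Addends have opposite signs, so signed overflow cannot occur.

-37; no overflow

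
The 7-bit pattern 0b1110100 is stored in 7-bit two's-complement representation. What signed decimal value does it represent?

-12

MSB is 1, so the value is negative.
Invert: 0001011. Add 1: 0001100 = 12. So the value is −12.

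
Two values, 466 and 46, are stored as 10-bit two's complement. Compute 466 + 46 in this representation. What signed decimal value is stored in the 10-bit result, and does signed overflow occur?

466 → 0111010010
46 → 0000101110
  0111010010
+ 0000101110
= 1000000000
Result 1000000000: MSB = 1 → 512 − 1024 = -512.
Both addends are non-negative but the stored result is negative: signed overflow. The true value 466 + 46 = 512 lies outside [-512, 511].

-512; overflow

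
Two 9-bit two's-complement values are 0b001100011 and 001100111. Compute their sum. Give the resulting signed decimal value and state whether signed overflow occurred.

0b001100011 → 001100011 = 99 (signed)
001100111 = 103 (signed)
  001100011
+ 001100111
= 011001010
Result 011001010: MSB = 0 → value 202.
Both addends are non-negative and so is the stored result: no signed overflow.

202; no overflow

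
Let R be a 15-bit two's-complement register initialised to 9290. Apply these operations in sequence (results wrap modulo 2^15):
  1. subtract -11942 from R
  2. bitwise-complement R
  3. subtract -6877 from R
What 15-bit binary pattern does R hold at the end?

100011111101100

Start: R = 9290 = 010010001001010.
R = 9290 − (-11942) = 21232; wraps to -11536 = 101001011110000
R = NOT 101001011110000 = 010110100001111 = 11535
R = 11535 − (-6877) = 18412; wraps to -14356 = 100011111101100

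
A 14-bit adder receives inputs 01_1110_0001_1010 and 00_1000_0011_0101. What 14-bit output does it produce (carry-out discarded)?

  01111000011010
+ 00100000110101
= 10011001001111

10011001001111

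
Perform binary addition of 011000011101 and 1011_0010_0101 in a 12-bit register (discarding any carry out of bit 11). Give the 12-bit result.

000101000010

  011000011101
+ 101100100101
= 000101000010  (discard carry-out 1)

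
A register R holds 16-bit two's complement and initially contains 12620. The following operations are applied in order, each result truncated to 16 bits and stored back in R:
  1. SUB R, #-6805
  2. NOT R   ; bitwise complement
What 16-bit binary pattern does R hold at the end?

1011010000011110

Start: R = 12620 = 0011000101001100.
R = 12620 − (-6805) = 19425 = 0100101111100001
R = NOT 0100101111100001 = 1011010000011110 = -19426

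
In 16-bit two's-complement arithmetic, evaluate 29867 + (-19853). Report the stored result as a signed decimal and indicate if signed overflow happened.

10014; no overflow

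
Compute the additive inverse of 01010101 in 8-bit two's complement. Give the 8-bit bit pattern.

10101011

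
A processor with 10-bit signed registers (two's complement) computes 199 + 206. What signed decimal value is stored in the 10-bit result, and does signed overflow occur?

199 → 0011000111
206 → 0011001110
  0011000111
+ 0011001110
= 0110010101
Result 0110010101: MSB = 0 → value 405.
Both addends are non-negative and so is the stored result: no signed overflow.

405; no overflow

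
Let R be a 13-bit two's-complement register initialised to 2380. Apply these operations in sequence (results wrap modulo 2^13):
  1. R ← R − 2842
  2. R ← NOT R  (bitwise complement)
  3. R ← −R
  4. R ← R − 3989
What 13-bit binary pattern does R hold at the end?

Start: R = 2380 = 0100101001100.
R = 2380 − 2842 = -462 = 1111000110010
R = NOT 1111000110010 = 0000111001101 = 461
R = −(461) = -461 = 1111000110011
R = -461 − 3989 = -4450; wraps to 3742 = 0111010011110

0111010011110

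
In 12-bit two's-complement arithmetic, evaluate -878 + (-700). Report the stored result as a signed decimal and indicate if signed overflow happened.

-1578; no overflow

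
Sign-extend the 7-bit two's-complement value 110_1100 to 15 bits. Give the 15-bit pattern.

MSB of 1101100 is 1; replicate it into the new high bits.
11111111|1101100 → 111111111101100 (still -20).

111111111101100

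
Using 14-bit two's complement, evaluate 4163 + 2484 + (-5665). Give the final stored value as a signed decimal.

4163 + 2484 = 6647 (01100111110111)
6647 + (-5665) = 982 (00001111010110)

982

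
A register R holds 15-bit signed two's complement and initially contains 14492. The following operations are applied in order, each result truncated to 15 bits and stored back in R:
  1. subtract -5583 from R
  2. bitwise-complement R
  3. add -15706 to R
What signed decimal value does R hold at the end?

Start: R = 14492 = 011100010011100.
R = 14492 − (-5583) = 20075; wraps to -12693 = 100111001101011
R = NOT 100111001101011 = 011000110010100 = 12692
R = 12692 + (-15706) = -3014 = 111010000111010

-3014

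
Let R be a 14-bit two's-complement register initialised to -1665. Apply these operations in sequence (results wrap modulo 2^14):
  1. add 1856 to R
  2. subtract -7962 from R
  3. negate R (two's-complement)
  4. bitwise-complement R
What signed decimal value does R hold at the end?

Start: R = -1665 = 11100101111111.
R = -1665 + 1856 = 191 = 00000010111111
R = 191 − (-7962) = 8153 = 01111111011001
R = −(8153) = -8153 = 10000000100111
R = NOT 10000000100111 = 01111111011000 = 8152

8152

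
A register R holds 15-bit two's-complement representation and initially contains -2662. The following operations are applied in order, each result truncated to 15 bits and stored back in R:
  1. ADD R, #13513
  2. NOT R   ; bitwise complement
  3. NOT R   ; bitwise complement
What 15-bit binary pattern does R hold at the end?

Start: R = -2662 = 111010110011010.
R = -2662 + 13513 = 10851 = 010101001100011
R = NOT 010101001100011 = 101010110011100 = -10852
R = NOT 101010110011100 = 010101001100011 = 10851

010101001100011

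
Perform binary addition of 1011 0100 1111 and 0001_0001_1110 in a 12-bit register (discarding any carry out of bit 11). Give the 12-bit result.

  101101001111
+ 000100011110
= 110001101101

110001101101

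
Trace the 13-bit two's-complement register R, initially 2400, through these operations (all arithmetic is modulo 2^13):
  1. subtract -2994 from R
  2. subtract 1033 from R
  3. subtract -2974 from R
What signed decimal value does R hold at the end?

Start: R = 2400 = 0100101100000.
R = 2400 − (-2994) = 5394; wraps to -2798 = 1010100010010
R = -2798 − 1033 = -3831 = 1000100001001
R = -3831 − (-2974) = -857 = 1110010100111

-857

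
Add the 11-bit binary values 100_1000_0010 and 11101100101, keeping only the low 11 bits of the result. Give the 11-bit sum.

  10010000010
+ 11101100101
= 01111100111  (discard carry-out 1)

01111100111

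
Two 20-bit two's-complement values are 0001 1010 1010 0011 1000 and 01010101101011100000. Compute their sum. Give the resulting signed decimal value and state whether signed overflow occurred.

460056; no overflow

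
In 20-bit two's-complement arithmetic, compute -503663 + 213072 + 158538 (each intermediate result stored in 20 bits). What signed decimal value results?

-132053

-503663 + 213072 = -290591 (10111001000011100001)
-290591 + 158538 = -132053 (11011111110000101011)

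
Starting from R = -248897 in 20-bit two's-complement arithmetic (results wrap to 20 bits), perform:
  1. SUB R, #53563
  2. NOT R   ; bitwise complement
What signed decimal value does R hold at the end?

Start: R = -248897 = 11000011001110111111.
R = -248897 − 53563 = -302460 = 10110110001010000100
R = NOT 10110110001010000100 = 01001001110101111011 = 302459

302459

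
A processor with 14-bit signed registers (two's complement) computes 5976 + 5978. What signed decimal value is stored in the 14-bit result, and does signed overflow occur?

-4430; overflow

5976 → 01011101011000
5978 → 01011101011010
  01011101011000
+ 01011101011010
= 10111010110010
Result 10111010110010: MSB = 1 → 11954 − 16384 = -4430.
Both addends are non-negative but the stored result is negative: signed overflow. The true value 5976 + 5978 = 11954 lies outside [-8192, 8191].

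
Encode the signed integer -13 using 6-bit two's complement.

110011

|-13| = 13 = 001101 in 6 bits.
Invert the bits: 110010. Add 1: 110011.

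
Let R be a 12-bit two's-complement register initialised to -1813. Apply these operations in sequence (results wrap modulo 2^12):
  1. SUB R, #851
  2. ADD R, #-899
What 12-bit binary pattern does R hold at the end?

Start: R = -1813 = 100011101011.
R = -1813 − 851 = -2664; wraps to 1432 = 010110011000
R = 1432 + (-899) = 533 = 001000010101

001000010101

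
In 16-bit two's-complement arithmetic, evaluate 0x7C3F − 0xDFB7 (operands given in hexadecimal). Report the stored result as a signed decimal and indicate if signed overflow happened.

0x7C3F = 0111110000111111 = 31807 (signed)
0xDFB7 = 1101111110110111 = -8265 (signed)
Subtract via negate-and-add: invert 1101111110110111 + 1 = 0010000001001001 (i.e. 8265).
  0111110000111111
+ 0010000001001001
= 1001110010001000
Result 1001110010001000: MSB = 1 → 40072 − 65536 = -25464.
Both addends (after negating the subtrahend) are non-negative but the stored result is negative: signed overflow. The true value 31807 − (-8265) = 40072 lies outside [-32768, 32767].

-25464; overflow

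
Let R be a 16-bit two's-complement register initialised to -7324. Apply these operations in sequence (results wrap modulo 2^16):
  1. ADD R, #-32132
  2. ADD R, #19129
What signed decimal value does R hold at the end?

-20327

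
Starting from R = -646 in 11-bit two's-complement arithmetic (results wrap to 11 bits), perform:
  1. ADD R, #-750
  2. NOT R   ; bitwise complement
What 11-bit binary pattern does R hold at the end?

Start: R = -646 = 10101111010.
R = -646 + (-750) = -1396; wraps to 652 = 01010001100
R = NOT 01010001100 = 10101110011 = -653

10101110011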